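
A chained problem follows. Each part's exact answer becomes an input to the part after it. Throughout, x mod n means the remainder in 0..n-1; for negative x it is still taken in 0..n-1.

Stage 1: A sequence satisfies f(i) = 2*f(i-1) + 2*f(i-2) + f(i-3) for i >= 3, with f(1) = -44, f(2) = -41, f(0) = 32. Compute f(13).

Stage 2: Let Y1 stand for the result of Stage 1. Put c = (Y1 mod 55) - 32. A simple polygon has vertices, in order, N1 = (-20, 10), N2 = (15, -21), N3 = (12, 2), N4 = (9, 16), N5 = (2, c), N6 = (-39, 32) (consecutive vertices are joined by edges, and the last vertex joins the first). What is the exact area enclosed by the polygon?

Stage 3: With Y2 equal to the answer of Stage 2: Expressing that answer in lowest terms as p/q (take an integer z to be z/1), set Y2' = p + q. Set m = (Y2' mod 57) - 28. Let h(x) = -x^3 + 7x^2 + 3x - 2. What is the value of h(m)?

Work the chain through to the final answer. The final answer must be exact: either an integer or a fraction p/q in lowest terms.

Stage 1: f(3) = 2*(-41) + 2*(-44) + 1*(32) = -138; iterating: f(3)=-138, f(4)=-402, f(5)=-1121, f(6)=-3184, f(7)=-9012, f(8)=-25513, f(9)=-72234, f(10)=-204506, f(11)=-578993, f(12)=-1639232, f(13)=-4640956; answer -4640956
Stage 2: Y1 = -4640956; c = 22; cross terms: (-20*-21 - 15*10)=270, (15*2 - 12*-21)=282, (12*16 - 9*2)=174, (9*22 - 2*16)=166, (2*32 - -39*22)=922, (-39*10 - -20*32)=250; twice the area = |2064| = 2064; area = 1032; answer 1032
Stage 3: Y2 = 1032; threaded value p + q = 1033; m = -21; -1*(-21)^3 + 7*(-21)^2 + 3*(-21)^1 - 2 = (9261) + (3087) + (-63) + (-2) = 12283; answer 12283

12283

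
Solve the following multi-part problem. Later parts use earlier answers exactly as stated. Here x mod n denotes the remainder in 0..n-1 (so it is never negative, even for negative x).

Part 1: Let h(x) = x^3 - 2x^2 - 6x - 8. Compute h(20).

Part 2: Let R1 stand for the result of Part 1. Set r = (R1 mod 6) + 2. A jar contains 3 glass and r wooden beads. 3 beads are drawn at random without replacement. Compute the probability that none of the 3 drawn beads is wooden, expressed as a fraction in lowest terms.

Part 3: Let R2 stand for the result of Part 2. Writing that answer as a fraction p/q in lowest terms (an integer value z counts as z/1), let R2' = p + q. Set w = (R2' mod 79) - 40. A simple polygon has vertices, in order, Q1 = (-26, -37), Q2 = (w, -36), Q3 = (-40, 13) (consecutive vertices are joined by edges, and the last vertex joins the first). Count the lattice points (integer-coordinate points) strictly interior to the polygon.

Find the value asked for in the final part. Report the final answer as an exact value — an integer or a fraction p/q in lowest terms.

192

Part 1: 1*(20)^3 - 2*(20)^2 - 6*(20)^1 - 8 = (8000) + (-800) + (-120) + (-8) = 7072; answer 7072
Part 2: R1 = 7072; r = 6; total draws C(9,3) = 84; favorable C(3,3) = 1; P = 1/84; answer 1/84
Part 3: R2 = 1/84; threaded value p + q = 85; w = -34; cross terms: (-26*-36 - -34*-37)=-322, (-34*13 - -40*-36)=-1882, (-40*-37 - -26*13)=1818; twice the area = |-386| = 386; area = 193; boundary points = 1 + 1 + 2 = 4; strictly interior points = area - boundary/2 + 1 = 192; answer 192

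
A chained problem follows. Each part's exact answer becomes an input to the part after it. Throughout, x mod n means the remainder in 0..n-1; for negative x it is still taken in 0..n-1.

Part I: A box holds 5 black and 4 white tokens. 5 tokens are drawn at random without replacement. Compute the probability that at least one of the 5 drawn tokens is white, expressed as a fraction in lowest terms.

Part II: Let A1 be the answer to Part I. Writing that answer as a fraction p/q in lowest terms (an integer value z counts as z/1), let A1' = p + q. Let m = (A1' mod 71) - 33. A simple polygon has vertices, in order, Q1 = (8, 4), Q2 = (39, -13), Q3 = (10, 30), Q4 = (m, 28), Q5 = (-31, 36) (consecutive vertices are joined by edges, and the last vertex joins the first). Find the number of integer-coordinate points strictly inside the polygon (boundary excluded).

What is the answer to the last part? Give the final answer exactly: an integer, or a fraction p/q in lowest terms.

900

Part I: total draws C(9,5) = 126; complement C(5,5) = 1; favorable 126 - 1 = 125; P = 125/126; answer 125/126
Part II: A1 = 125/126; threaded value p + q = 251; m = 5; cross terms: (8*-13 - 39*4)=-260, (39*30 - 10*-13)=1300, (10*28 - 5*30)=130, (5*36 - -31*28)=1048, (-31*4 - 8*36)=-412; twice the area = |1806| = 1806; area = 903; boundary points = 1 + 1 + 1 + 4 + 1 = 8; strictly interior points = area - boundary/2 + 1 = 900; answer 900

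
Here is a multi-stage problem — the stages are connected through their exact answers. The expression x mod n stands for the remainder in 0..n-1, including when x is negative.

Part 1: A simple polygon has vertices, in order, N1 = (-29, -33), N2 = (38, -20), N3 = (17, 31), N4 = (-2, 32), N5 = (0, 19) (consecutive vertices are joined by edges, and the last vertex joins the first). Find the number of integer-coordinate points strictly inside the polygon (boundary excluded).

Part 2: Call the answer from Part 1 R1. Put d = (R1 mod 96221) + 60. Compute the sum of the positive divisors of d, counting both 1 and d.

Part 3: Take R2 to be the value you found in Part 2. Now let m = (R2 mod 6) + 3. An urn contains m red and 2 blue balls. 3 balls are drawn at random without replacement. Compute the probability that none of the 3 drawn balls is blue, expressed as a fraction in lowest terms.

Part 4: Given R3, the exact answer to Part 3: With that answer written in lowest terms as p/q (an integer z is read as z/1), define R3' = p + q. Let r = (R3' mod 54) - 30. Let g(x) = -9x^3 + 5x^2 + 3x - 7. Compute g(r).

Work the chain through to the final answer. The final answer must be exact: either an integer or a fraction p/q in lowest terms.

Part 1: cross terms: (-29*-20 - 38*-33)=1834, (38*31 - 17*-20)=1518, (17*32 - -2*31)=606, (-2*19 - 0*32)=-38, (0*-33 - -29*19)=551; twice the area = |4471| = 4471; area = 4471/2; boundary points = 1 + 3 + 1 + 1 + 1 = 7; strictly interior points = area - boundary/2 + 1 = 2233; answer 2233
Part 2: R1 = 2233; d = 2293; 2293 is prime, so its only divisors are 1 and 2293; sigma = 1 + 2293 = 2294; answer 2294
Part 3: R2 = 2294; m = 5; total draws C(7,3) = 35; favorable C(5,3) = 10; P = 2/7; answer 2/7
Part 4: R3 = 2/7; threaded value p + q = 9; r = -21; -9*(-21)^3 + 5*(-21)^2 + 3*(-21)^1 - 7 = (83349) + (2205) + (-63) + (-7) = 85484; answer 85484

85484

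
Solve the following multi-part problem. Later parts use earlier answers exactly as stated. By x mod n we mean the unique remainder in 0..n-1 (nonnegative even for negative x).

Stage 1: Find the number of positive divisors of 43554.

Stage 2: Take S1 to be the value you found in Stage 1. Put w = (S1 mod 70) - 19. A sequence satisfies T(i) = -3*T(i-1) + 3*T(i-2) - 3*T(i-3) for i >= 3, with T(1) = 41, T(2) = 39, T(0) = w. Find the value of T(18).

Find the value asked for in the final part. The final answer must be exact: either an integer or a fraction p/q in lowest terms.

27016016103

Stage 1: 43554 = 2 * 3 * 7 * 17 * 61; number of divisors = (1+1) * (1+1) * (1+1) * (1+1) * (1+1) = 32; answer 32
Stage 2: S1 = 32; w = 13; T(3) = -3*(39) + 3*(41) - 3*(13) = -33; iterating: T(3)=-33, T(4)=93, T(5)=-495, T(6)=1863, T(7)=-7353, T(8)=29133, T(9)=-115047, T(10)=454599, T(11)=-1796337, T(12)=7097949, T(13)=-28046655, T(14)=110822823, T(15)=-437902281, T(16)=1730315277, T(17)=-6837121143, T(18)=27016016103; answer 27016016103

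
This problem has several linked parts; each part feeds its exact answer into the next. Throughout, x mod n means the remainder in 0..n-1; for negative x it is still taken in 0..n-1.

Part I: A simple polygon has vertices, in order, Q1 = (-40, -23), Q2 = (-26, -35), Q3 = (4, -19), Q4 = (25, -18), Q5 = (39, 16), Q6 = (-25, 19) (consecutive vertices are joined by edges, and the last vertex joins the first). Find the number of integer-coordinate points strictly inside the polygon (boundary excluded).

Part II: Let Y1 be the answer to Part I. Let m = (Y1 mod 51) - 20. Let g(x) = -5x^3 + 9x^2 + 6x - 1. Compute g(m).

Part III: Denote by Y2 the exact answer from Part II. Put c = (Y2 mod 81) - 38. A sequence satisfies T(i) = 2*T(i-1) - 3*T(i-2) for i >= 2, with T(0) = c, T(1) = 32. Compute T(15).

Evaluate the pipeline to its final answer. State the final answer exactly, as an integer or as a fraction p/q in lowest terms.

188102

Part I: cross terms: (-40*-35 - -26*-23)=802, (-26*-19 - 4*-35)=634, (4*-18 - 25*-19)=403, (25*16 - 39*-18)=1102, (39*19 - -25*16)=1141, (-25*-23 - -40*19)=1335; twice the area = |5417| = 5417; area = 5417/2; boundary points = 2 + 2 + 1 + 2 + 1 + 3 = 11; strictly interior points = area - boundary/2 + 1 = 2704; answer 2704
Part II: Y1 = 2704; m = -19; -5*(-19)^3 + 9*(-19)^2 + 6*(-19)^1 - 1 = (34295) + (3249) + (-114) + (-1) = 37429; answer 37429
Part III: Y2 = 37429; c = -31; T(2) = 2*(32) - 3*(-31) = 157; iterating: T(2)=157, T(3)=218, T(4)=-35, T(5)=-724, T(6)=-1343, T(7)=-514, T(8)=3001, T(9)=7544, T(10)=6085, T(11)=-10462, T(12)=-39179, T(13)=-46972, T(14)=23593, T(15)=188102; answer 188102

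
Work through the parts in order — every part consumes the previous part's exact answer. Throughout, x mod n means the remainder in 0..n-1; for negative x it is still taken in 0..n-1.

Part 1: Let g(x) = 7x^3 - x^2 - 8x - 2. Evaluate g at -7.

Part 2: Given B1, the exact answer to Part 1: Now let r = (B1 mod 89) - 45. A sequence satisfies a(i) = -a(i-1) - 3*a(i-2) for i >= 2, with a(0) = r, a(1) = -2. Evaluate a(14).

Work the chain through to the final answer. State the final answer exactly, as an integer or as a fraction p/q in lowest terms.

Part 1: 7*(-7)^3 - 1*(-7)^2 - 8*(-7)^1 - 2 = (-2401) + (-49) + (56) + (-2) = -2396; answer -2396
Part 2: B1 = -2396; r = -38; a(2) = -1*(-2) - 3*(-38) = 116; iterating: a(2)=116, a(3)=-110, a(4)=-238, a(5)=568, a(6)=146, a(7)=-1850, a(8)=1412, a(9)=4138, a(10)=-8374, a(11)=-4040, a(12)=29162, a(13)=-17042, a(14)=-70444; answer -70444

-70444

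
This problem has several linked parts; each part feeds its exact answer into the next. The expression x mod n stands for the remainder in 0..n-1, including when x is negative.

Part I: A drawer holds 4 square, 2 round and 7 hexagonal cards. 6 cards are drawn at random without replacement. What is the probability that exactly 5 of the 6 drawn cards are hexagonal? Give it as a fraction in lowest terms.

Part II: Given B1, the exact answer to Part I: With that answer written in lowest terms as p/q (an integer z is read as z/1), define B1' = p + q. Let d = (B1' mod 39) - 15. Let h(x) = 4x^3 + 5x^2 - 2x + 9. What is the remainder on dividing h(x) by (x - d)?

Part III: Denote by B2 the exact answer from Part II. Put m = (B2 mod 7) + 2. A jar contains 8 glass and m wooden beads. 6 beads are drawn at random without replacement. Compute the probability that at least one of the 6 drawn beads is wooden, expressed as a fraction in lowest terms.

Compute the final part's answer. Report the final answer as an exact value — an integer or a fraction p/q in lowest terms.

Part I: total draws C(13,6) = 1716; favorable C(7,5)*C(6,1) = 126; P = 21/286; answer 21/286
Part II: B1 = 21/286; threaded value p + q = 307; d = 19; remainder = value at the root: 4*(19)^3 + 5*(19)^2 - 2*(19)^1 + 9 = (27436) + (1805) + (-38) + (9) = 29212; answer 29212
Part III: B2 = 29212; m = 3; total draws C(11,6) = 462; complement C(8,6) = 28; favorable 462 - 28 = 434; P = 31/33; answer 31/33

31/33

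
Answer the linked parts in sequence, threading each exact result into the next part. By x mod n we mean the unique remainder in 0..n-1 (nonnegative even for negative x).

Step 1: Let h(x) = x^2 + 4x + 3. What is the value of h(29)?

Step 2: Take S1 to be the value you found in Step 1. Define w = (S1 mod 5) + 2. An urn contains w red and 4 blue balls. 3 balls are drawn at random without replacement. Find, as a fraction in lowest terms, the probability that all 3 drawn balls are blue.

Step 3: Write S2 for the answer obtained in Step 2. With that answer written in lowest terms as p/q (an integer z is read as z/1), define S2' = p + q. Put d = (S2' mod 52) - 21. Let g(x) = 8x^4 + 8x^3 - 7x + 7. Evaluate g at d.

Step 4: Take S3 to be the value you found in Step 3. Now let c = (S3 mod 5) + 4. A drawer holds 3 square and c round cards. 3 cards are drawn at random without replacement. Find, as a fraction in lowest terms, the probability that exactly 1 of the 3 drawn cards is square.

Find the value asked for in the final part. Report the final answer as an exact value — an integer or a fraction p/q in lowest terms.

Step 1: 1*(29)^2 + 4*(29)^1 + 3 = (841) + (116) + (3) = 960; answer 960
Step 2: S1 = 960; w = 2; total draws C(6,3) = 20; favorable C(4,3) = 4; P = 1/5; answer 1/5
Step 3: S2 = 1/5; threaded value p + q = 6; d = -15; 8*(-15)^4 + 8*(-15)^3 - 7*(-15)^1 + 7 = (405000) + (-27000) + (105) + (7) = 378112; answer 378112
Step 4: S3 = 378112; c = 6; total draws C(9,3) = 84; favorable C(3,1)*C(6,2) = 45; P = 15/28; answer 15/28

15/28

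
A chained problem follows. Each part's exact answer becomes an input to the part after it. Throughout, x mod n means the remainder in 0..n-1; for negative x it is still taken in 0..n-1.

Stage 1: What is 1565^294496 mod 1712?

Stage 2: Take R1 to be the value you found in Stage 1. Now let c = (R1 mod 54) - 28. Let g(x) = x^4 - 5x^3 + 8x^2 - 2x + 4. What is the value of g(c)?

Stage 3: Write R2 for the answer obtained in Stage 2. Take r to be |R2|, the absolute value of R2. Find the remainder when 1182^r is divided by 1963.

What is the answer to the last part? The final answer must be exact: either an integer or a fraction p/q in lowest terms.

Stage 1: squarings mod 1712: 1565^1=1565, 1565^2=1065, 1565^4=881, 1565^8=625, 1565^16=289, 1565^32=1345, 1565^64=1153, 1565^128=897, 1565^256=1681, 1565^512=961, 1565^1024=753, 1565^2048=337, 1565^4096=577, 1565^8192=801, 1565^16384=1313, 1565^32768=1697, 1565^65536=225, 1565^131072=977, 1565^262144=945; 1565^294496 = 1565^32 * 1565^64 * 1565^512 * 1565^1024 * 1565^2048 * 1565^4096 * 1565^8192 * 1565^16384 * 1565^262144 = 225 (mod 1712); answer 225
Stage 2: R1 = 225; c = -19; 1*(-19)^4 - 5*(-19)^3 + 8*(-19)^2 - 2*(-19)^1 + 4 = (130321) + (34295) + (2888) + (38) + (4) = 167546; answer 167546
Stage 3: R2 = 167546; r = 167546; squarings mod 1963: 1182^1=1182, 1182^2=1431, 1182^4=352, 1182^8=235, 1182^16=261, 1182^32=1379, 1182^64=1457, 1182^128=846, 1182^256=1184, 1182^512=274, 1182^1024=482, 1182^2048=690, 1182^4096=1054, 1182^8192=1821, 1182^16384=534, 1182^32768=521, 1182^65536=547, 1182^131072=833; 1182^167546 = 1182^2 * 1182^8 * 1182^16 * 1182^32 * 1182^64 * 1182^512 * 1182^1024 * 1182^2048 * 1182^32768 * 1182^131072 = 1054 (mod 1963); answer 1054

1054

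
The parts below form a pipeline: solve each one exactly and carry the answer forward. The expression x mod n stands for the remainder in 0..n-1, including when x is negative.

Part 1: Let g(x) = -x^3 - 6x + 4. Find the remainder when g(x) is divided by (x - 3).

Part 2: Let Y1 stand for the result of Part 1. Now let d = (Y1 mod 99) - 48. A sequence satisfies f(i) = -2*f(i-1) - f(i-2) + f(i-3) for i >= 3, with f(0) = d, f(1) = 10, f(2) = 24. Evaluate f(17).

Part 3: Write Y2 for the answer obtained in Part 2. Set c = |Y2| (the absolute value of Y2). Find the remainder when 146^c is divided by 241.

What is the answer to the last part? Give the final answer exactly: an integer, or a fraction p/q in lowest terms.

Part 1: remainder = value at the root: -1*(3)^3 - 6*(3)^1 + 4 = (-27) + (-18) + (4) = -41; answer -41
Part 2: Y1 = -41; d = 10; f(3) = -2*(24) - 1*(10) + 1*(10) = -48; iterating: f(3)=-48, f(4)=82, f(5)=-92, f(6)=54, f(7)=66, f(8)=-278, f(9)=544, f(10)=-744, f(11)=666, f(12)=-44, f(13)=-1322, f(14)=3354, f(15)=-5430, f(16)=6184, f(17)=-3584; answer -3584
Part 3: Y2 = -3584; c = 3584; squarings mod 241: 146^1=146, 146^2=108, 146^4=96, 146^8=58, 146^16=231, 146^32=100, 146^64=119, 146^128=183, 146^256=231, 146^512=100, 146^1024=119, 146^2048=183; 146^3584 = 146^512 * 146^1024 * 146^2048 = 24 (mod 241); answer 24

24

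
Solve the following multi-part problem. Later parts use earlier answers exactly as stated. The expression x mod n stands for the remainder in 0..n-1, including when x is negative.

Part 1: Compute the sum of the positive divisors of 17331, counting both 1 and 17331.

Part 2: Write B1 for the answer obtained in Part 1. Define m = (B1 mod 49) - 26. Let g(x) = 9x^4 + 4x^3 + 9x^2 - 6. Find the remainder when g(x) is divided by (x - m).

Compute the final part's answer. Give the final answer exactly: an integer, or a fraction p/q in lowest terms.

971022

Part 1: 17331 = 3 * 53 * 109; sigma = (1 + 3) * (1 + 53) * (1 + 109) = 4 * 54 * 110 = 23760; answer 23760
Part 2: B1 = 23760; m = 18; remainder = value at the root: 9*(18)^4 + 4*(18)^3 + 9*(18)^2 - 6 = (944784) + (23328) + (2916) + (-6) = 971022; answer 971022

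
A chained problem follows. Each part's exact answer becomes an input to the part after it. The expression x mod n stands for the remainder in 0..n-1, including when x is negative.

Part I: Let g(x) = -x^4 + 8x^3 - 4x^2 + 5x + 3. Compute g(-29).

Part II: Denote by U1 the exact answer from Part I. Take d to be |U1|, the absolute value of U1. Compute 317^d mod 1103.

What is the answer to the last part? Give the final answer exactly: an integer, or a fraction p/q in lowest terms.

1077

Part I: -1*(-29)^4 + 8*(-29)^3 - 4*(-29)^2 + 5*(-29)^1 + 3 = (-707281) + (-195112) + (-3364) + (-145) + (3) = -905899; answer -905899
Part II: U1 = -905899; d = 905899; squarings mod 1103: 317^1=317, 317^2=116, 317^4=220, 317^8=971, 317^16=879, 317^32=541, 317^64=386, 317^128=91, 317^256=560, 317^512=348, 317^1024=877, 317^2048=338, 317^4096=635, 317^8192=630, 317^16384=923, 317^32768=413, 317^65536=707, 317^131072=190, 317^262144=804, 317^524288=58; 317^905899 = 317^1 * 317^2 * 317^8 * 317^32 * 317^128 * 317^512 * 317^4096 * 317^16384 * 317^32768 * 317^65536 * 317^262144 * 317^524288 = 1077 (mod 1103); answer 1077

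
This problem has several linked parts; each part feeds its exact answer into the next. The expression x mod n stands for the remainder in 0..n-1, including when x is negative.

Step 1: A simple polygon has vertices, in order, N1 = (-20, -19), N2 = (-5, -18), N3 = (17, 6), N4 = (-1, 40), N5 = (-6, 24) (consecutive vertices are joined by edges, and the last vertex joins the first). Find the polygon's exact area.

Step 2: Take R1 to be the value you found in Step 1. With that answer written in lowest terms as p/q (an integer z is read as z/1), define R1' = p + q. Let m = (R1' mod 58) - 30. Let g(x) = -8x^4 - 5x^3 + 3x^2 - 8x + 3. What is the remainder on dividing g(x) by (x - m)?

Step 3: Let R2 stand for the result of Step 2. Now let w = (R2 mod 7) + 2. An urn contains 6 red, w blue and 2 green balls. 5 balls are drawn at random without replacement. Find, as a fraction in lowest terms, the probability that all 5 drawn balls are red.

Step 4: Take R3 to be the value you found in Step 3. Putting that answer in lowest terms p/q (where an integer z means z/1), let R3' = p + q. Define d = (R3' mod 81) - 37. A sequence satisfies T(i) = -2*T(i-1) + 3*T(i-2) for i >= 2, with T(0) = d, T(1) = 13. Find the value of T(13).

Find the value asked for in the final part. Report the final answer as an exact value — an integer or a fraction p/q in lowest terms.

9565933

Step 1: cross terms: (-20*-18 - -5*-19)=265, (-5*6 - 17*-18)=276, (17*40 - -1*6)=686, (-1*24 - -6*40)=216, (-6*-19 - -20*24)=594; twice the area = |2037| = 2037; area = 2037/2; answer 2037/2
Step 2: R1 = 2037/2; threaded value p + q = 2039; m = -21; remainder = value at the root: -8*(-21)^4 - 5*(-21)^3 + 3*(-21)^2 - 8*(-21)^1 + 3 = (-1555848) + (46305) + (1323) + (168) + (3) = -1508049; answer -1508049
Step 3: R2 = -1508049; w = 5; total draws C(13,5) = 1287; favorable C(6,5) = 6; P = 2/429; answer 2/429
Step 4: R3 = 2/429; threaded value p + q = 431; d = -11; T(2) = -2*(13) + 3*(-11) = -59; iterating: T(2)=-59, T(3)=157, T(4)=-491, T(5)=1453, T(6)=-4379, T(7)=13117, T(8)=-39371, T(9)=118093, T(10)=-354299, T(11)=1062877, T(12)=-3188651, T(13)=9565933; answer 9565933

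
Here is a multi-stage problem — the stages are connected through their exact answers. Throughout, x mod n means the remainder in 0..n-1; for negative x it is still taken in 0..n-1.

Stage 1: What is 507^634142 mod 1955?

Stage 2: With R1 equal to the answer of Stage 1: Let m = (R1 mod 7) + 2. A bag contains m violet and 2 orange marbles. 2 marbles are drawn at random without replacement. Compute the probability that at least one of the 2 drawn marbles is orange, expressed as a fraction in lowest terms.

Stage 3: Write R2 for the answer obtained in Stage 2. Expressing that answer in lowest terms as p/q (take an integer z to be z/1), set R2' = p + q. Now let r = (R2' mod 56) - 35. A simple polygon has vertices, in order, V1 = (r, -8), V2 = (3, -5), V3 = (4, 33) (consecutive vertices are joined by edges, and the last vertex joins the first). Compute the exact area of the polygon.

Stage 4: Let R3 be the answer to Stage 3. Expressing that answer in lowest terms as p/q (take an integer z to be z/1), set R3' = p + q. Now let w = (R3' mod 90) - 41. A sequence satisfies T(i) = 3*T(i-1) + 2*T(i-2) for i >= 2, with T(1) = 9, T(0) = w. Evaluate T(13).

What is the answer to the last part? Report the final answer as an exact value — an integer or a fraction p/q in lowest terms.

Stage 1: squarings mod 1955: 507^1=507, 507^2=944, 507^4=1611, 507^8=1036, 507^16=1, 507^32=1, 507^64=1, 507^128=1, 507^256=1, 507^512=1, 507^1024=1, 507^2048=1, 507^4096=1, 507^8192=1, 507^16384=1, 507^32768=1, 507^65536=1, 507^131072=1, 507^262144=1, 507^524288=1; 507^634142 = 507^2 * 507^4 * 507^8 * 507^16 * 507^256 * 507^1024 * 507^2048 * 507^8192 * 507^32768 * 507^65536 * 507^524288 = 1634 (mod 1955); answer 1634
Stage 2: R1 = 1634; m = 5; total draws C(7,2) = 21; complement C(5,2) = 10; favorable 21 - 10 = 11; P = 11/21; answer 11/21
Stage 3: R2 = 11/21; threaded value p + q = 32; r = -3; cross terms: (-3*-5 - 3*-8)=39, (3*33 - 4*-5)=119, (4*-8 - -3*33)=67; twice the area = |225| = 225; area = 225/2; answer 225/2
Stage 4: R3 = 225/2; threaded value p + q = 227; w = 6; T(2) = 3*(9) + 2*(6) = 39; iterating: T(2)=39, T(3)=135, T(4)=483, T(5)=1719, T(6)=6123, T(7)=21807, T(8)=77667, T(9)=276615, T(10)=985179, T(11)=3508767, T(12)=12496659, T(13)=44507511; answer 44507511

44507511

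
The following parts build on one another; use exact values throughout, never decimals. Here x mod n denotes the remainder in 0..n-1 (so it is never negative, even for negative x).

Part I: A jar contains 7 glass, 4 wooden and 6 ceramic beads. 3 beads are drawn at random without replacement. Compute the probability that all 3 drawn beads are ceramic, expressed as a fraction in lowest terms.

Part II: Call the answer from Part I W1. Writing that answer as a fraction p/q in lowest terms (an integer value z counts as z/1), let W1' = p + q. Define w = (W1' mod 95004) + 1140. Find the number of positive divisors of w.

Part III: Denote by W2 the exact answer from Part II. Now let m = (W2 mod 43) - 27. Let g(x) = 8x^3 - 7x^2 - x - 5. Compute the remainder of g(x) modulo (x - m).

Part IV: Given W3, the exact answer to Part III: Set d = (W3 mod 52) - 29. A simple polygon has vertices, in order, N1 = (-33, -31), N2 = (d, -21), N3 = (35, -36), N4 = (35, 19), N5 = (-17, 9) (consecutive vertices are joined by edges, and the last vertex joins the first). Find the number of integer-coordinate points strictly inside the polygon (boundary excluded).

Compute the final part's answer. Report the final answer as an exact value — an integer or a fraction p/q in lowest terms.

Part I: total draws C(17,3) = 680; favorable C(6,3) = 20; P = 1/34; answer 1/34
Part II: W1 = 1/34; threaded value p + q = 35; w = 1175; 1175 = 5^2 * 47; number of divisors = (2+1) * (1+1) = 6; answer 6
Part III: W2 = 6; m = -21; remainder = value at the root: 8*(-21)^3 - 7*(-21)^2 - 1*(-21)^1 - 5 = (-74088) + (-3087) + (21) + (-5) = -77159; answer -77159
Part IV: W3 = -77159; d = -20; cross terms: (-33*-21 - -20*-31)=73, (-20*-36 - 35*-21)=1455, (35*19 - 35*-36)=1925, (35*9 - -17*19)=638, (-17*-31 - -33*9)=824; twice the area = |4915| = 4915; area = 4915/2; boundary points = 1 + 5 + 55 + 2 + 8 = 71; strictly interior points = area - boundary/2 + 1 = 2423; answer 2423

2423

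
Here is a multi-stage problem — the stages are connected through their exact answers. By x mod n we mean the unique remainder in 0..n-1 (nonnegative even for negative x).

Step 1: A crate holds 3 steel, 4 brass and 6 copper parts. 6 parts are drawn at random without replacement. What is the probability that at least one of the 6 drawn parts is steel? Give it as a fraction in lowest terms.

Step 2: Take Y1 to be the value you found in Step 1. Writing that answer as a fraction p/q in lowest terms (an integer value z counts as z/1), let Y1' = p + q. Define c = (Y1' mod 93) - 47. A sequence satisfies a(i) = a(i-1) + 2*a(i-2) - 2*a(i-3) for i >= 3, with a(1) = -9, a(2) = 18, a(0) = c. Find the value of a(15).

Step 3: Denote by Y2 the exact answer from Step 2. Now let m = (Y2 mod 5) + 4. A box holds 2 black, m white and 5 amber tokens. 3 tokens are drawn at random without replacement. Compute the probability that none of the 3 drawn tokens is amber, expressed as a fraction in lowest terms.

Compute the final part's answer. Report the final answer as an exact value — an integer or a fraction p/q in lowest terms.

Step 1: total draws C(13,6) = 1716; complement C(10,6) = 210; favorable 1716 - 210 = 1506; P = 251/286; answer 251/286
Step 2: Y1 = 251/286; threaded value p + q = 537; c = 25; a(3) = 1*(18) + 2*(-9) - 2*(25) = -50; iterating: a(3)=-50, a(4)=4, a(5)=-132, a(6)=-24, a(7)=-296, a(8)=-80, a(9)=-624, a(10)=-192, a(11)=-1280, a(12)=-416, a(13)=-2592, a(14)=-864, a(15)=-5216; answer -5216
Step 3: Y2 = -5216; m = 8; total draws C(15,3) = 455; favorable C(10,3) = 120; P = 24/91; answer 24/91

24/91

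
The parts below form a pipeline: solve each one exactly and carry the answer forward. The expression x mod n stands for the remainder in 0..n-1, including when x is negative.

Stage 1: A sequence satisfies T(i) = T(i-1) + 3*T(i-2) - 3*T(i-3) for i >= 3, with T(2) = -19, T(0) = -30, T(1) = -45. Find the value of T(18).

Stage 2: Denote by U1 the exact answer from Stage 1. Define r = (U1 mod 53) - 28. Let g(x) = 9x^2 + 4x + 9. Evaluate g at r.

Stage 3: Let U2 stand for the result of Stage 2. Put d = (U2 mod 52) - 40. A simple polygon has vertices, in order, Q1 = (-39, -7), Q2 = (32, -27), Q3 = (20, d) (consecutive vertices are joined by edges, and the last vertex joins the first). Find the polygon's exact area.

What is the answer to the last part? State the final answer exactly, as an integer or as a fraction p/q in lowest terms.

Stage 1: T(3) = 1*(-19) + 3*(-45) - 3*(-30) = -64; iterating: T(3)=-64, T(4)=14, T(5)=-121, T(6)=113, T(7)=-292, T(8)=410, T(9)=-805, T(10)=1301, T(11)=-2344, T(12)=3974, T(13)=-6961, T(14)=11993, T(15)=-20812, T(16)=36050, T(17)=-62365, T(18)=108221; answer 108221
Stage 2: U1 = 108221; r = 20; 9*(20)^2 + 4*(20)^1 + 9 = (3600) + (80) + (9) = 3689; answer 3689
Stage 3: U2 = 3689; d = 9; cross terms: (-39*-27 - 32*-7)=1277, (32*9 - 20*-27)=828, (20*-7 - -39*9)=211; twice the area = |2316| = 2316; area = 1158; answer 1158

1158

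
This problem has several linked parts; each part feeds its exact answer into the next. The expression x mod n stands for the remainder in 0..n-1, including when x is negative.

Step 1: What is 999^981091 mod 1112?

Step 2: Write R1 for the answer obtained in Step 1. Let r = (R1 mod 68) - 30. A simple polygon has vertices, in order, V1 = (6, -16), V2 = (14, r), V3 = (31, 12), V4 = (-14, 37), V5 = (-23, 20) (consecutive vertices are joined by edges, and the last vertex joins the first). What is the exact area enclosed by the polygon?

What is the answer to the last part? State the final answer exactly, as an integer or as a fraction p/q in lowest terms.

2201/2

Step 1: squarings mod 1112: 999^1=999, 999^2=537, 999^4=361, 999^8=217, 999^16=385, 999^32=329, 999^64=377, 999^128=905, 999^256=593, 999^512=257, 999^1024=441, 999^2048=993, 999^4096=817, 999^8192=289, 999^16384=121, 999^32768=185, 999^65536=865, 999^131072=961, 999^262144=561, 999^524288=25; 999^981091 = 999^1 * 999^2 * 999^32 * 999^64 * 999^2048 * 999^4096 * 999^8192 * 999^16384 * 999^32768 * 999^131072 * 999^262144 * 999^524288 = 519 (mod 1112); answer 519
Step 2: R1 = 519; r = 13; cross terms: (6*13 - 14*-16)=302, (14*12 - 31*13)=-235, (31*37 - -14*12)=1315, (-14*20 - -23*37)=571, (-23*-16 - 6*20)=248; twice the area = |2201| = 2201; area = 2201/2; answer 2201/2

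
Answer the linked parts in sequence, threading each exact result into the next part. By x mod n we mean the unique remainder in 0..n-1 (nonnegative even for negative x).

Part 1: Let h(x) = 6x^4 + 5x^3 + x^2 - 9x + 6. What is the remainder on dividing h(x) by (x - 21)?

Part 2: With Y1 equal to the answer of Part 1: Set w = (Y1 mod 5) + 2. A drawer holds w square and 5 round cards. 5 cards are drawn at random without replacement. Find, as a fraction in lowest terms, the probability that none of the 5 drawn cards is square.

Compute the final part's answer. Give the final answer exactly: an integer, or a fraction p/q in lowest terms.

1/462

Part 1: remainder = value at the root: 6*(21)^4 + 5*(21)^3 + 1*(21)^2 - 9*(21)^1 + 6 = (1166886) + (46305) + (441) + (-189) + (6) = 1213449; answer 1213449
Part 2: Y1 = 1213449; w = 6; total draws C(11,5) = 462; favorable C(5,5) = 1; P = 1/462; answer 1/462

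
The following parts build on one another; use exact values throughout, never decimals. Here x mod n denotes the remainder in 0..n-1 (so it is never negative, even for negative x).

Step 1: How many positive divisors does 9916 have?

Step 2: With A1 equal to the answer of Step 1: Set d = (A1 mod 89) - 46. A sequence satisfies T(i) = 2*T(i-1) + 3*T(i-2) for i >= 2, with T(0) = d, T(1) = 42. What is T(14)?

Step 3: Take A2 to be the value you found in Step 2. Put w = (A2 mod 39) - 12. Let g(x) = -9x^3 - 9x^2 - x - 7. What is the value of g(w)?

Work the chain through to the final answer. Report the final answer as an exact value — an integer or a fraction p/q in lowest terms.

Step 1: 9916 = 2^2 * 37 * 67; number of divisors = (2+1) * (1+1) * (1+1) = 12; answer 12
Step 2: A1 = 12; d = -34; T(2) = 2*(42) + 3*(-34) = -18; iterating: T(2)=-18, T(3)=90, T(4)=126, T(5)=522, T(6)=1422, T(7)=4410, T(8)=13086, T(9)=39402, T(10)=118062, T(11)=354330, T(12)=1062846, T(13)=3188682, T(14)=9565902; answer 9565902
Step 3: A2 = 9565902; w = 9; -9*(9)^3 - 9*(9)^2 - 1*(9)^1 - 7 = (-6561) + (-729) + (-9) + (-7) = -7306; answer -7306

-7306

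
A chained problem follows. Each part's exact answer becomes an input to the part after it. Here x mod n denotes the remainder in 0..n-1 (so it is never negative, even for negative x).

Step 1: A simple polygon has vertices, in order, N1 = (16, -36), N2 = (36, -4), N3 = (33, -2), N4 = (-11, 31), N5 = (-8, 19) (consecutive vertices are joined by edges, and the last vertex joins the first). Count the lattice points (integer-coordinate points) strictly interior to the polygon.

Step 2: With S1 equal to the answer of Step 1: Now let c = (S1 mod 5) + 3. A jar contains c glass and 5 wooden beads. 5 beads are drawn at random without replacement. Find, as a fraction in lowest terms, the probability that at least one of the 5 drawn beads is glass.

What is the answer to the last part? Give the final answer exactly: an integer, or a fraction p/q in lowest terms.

791/792

Step 1: cross terms: (16*-4 - 36*-36)=1232, (36*-2 - 33*-4)=60, (33*31 - -11*-2)=1001, (-11*19 - -8*31)=39, (-8*-36 - 16*19)=-16; twice the area = |2316| = 2316; area = 1158; boundary points = 4 + 1 + 11 + 3 + 1 = 20; strictly interior points = area - boundary/2 + 1 = 1149; answer 1149
Step 2: S1 = 1149; c = 7; total draws C(12,5) = 792; complement C(5,5) = 1; favorable 792 - 1 = 791; P = 791/792; answer 791/792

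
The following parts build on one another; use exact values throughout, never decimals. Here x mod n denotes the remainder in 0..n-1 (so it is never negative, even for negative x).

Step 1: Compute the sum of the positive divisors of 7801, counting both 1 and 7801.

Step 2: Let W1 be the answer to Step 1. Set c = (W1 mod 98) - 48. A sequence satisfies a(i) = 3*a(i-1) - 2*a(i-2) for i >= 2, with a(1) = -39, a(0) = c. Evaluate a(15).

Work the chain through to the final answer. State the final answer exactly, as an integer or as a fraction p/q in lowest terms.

Step 1: 7801 = 29 * 269; sigma = (1 + 29) * (1 + 269) = 30 * 270 = 8100; answer 8100
Step 2: W1 = 8100; c = 16; a(2) = 3*(-39) - 2*(16) = -149; iterating: a(2)=-149, a(3)=-369, a(4)=-809, a(5)=-1689, a(6)=-3449, a(7)=-6969, a(8)=-14009, a(9)=-28089, a(10)=-56249, a(11)=-112569, a(12)=-225209, a(13)=-450489, a(14)=-901049, a(15)=-1802169; answer -1802169

-1802169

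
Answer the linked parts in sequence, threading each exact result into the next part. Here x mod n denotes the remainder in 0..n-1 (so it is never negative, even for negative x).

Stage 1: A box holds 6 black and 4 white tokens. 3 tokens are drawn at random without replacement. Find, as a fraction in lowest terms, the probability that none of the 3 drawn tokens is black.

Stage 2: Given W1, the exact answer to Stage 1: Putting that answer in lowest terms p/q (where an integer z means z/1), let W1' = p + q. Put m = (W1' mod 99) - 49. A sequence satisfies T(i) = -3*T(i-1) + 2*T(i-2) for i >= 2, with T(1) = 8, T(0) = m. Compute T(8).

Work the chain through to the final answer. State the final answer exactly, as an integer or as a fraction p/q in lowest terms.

-113700

Stage 1: total draws C(10,3) = 120; favorable C(4,3) = 4; P = 1/30; answer 1/30
Stage 2: W1 = 1/30; threaded value p + q = 31; m = -18; T(2) = -3*(8) + 2*(-18) = -60; iterating: T(2)=-60, T(3)=196, T(4)=-708, T(5)=2516, T(6)=-8964, T(7)=31924, T(8)=-113700; answer -113700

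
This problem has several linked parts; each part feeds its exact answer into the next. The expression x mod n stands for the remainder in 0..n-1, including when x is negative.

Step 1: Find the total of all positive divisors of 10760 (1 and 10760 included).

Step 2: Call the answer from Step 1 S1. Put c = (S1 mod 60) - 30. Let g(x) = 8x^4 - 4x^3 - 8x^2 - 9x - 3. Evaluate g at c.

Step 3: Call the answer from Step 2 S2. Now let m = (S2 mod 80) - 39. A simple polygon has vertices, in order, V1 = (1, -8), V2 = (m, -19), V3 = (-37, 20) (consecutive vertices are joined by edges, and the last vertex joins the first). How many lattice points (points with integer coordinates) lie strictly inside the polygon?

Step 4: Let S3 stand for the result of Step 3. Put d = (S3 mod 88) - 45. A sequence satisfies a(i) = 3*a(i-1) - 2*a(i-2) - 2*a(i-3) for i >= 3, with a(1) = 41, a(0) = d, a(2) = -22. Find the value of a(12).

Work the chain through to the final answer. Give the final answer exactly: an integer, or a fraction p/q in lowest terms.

111924

Step 1: 10760 = 2^3 * 5 * 269; sigma = (1 + 2 + 4 + 8) * (1 + 5) * (1 + 269) = 15 * 6 * 270 = 24300; answer 24300
Step 2: S1 = 24300; c = -30; 8*(-30)^4 - 4*(-30)^3 - 8*(-30)^2 - 9*(-30)^1 - 3 = (6480000) + (108000) + (-7200) + (270) + (-3) = 6581067; answer 6581067
Step 3: S2 = 6581067; m = -12; cross terms: (1*-19 - -12*-8)=-115, (-12*20 - -37*-19)=-943, (-37*-8 - 1*20)=276; twice the area = |-782| = 782; area = 391; boundary points = 1 + 1 + 2 = 4; strictly interior points = area - boundary/2 + 1 = 390; answer 390
Step 4: S3 = 390; d = -7; a(3) = 3*(-22) - 2*(41) - 2*(-7) = -134; iterating: a(3)=-134, a(4)=-440, a(5)=-1008, a(6)=-1876, a(7)=-2732, a(8)=-2428, a(9)=1932, a(10)=16116, a(11)=49340, a(12)=111924; answer 111924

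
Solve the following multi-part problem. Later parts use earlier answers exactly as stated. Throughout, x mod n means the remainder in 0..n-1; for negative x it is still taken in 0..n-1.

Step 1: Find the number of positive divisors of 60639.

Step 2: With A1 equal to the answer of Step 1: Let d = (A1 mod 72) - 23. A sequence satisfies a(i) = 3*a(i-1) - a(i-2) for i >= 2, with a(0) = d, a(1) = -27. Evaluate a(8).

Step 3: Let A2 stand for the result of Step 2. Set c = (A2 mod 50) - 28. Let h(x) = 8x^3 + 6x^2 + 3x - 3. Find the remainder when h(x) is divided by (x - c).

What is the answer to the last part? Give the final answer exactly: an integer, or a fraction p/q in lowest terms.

Step 1: 60639 = 3 * 17 * 29 * 41; number of divisors = (1+1) * (1+1) * (1+1) * (1+1) = 16; answer 16
Step 2: A1 = 16; d = -7; a(2) = 3*(-27) - 1*(-7) = -74; iterating: a(2)=-74, a(3)=-195, a(4)=-511, a(5)=-1338, a(6)=-3503, a(7)=-9171, a(8)=-24010; answer -24010
Step 3: A2 = -24010; c = 12; remainder = value at the root: 8*(12)^3 + 6*(12)^2 + 3*(12)^1 - 3 = (13824) + (864) + (36) + (-3) = 14721; answer 14721

14721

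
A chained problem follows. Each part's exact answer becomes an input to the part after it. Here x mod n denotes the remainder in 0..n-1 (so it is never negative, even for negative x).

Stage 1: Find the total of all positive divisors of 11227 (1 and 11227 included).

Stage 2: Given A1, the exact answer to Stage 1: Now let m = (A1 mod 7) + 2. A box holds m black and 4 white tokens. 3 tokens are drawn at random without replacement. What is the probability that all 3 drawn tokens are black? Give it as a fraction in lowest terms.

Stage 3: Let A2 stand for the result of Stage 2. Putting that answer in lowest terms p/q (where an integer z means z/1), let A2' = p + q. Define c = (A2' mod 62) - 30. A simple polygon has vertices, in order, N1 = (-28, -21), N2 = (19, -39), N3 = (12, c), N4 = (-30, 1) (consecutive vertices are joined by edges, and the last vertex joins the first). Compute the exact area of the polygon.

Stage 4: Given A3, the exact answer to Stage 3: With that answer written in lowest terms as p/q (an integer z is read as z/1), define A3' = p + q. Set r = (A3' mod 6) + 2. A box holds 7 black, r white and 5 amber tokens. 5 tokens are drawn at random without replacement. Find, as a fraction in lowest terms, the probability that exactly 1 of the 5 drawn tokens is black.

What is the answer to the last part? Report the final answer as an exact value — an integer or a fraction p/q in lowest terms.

35/286

Stage 1: 11227 = 103 * 109; sigma = (1 + 103) * (1 + 109) = 104 * 110 = 11440; answer 11440
Stage 2: A1 = 11440; m = 4; total draws C(8,3) = 56; favorable C(4,3) = 4; P = 1/14; answer 1/14
Stage 3: A2 = 1/14; threaded value p + q = 15; c = -15; cross terms: (-28*-39 - 19*-21)=1491, (19*-15 - 12*-39)=183, (12*1 - -30*-15)=-438, (-30*-21 - -28*1)=658; twice the area = |1894| = 1894; area = 947; answer 947
Stage 4: A3 = 947; threaded value p + q = 948; r = 2; total draws C(14,5) = 2002; favorable C(7,1)*C(7,4) = 245; P = 35/286; answer 35/286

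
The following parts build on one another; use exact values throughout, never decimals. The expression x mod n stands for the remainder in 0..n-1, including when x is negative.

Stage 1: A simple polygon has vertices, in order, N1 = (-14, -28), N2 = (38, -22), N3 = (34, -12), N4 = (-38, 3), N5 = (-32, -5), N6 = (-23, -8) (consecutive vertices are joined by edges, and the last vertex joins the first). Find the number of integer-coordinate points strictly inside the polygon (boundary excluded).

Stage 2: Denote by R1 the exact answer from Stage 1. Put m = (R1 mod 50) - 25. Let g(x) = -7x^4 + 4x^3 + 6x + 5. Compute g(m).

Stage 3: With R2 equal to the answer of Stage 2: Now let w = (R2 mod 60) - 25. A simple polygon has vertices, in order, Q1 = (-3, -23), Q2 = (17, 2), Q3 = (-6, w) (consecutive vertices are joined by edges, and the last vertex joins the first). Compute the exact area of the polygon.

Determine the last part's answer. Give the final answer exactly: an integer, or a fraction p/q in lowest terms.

Stage 1: cross terms: (-14*-22 - 38*-28)=1372, (38*-12 - 34*-22)=292, (34*3 - -38*-12)=-354, (-38*-5 - -32*3)=286, (-32*-8 - -23*-5)=141, (-23*-28 - -14*-8)=532; twice the area = |2269| = 2269; area = 2269/2; boundary points = 2 + 2 + 3 + 2 + 3 + 1 = 13; strictly interior points = area - boundary/2 + 1 = 1129; answer 1129
Stage 2: R1 = 1129; m = 4; -7*(4)^4 + 4*(4)^3 + 6*(4)^1 + 5 = (-1792) + (256) + (24) + (5) = -1507; answer -1507
Stage 3: R2 = -1507; w = 28; cross terms: (-3*2 - 17*-23)=385, (17*28 - -6*2)=488, (-6*-23 - -3*28)=222; twice the area = |1095| = 1095; area = 1095/2; answer 1095/2

1095/2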